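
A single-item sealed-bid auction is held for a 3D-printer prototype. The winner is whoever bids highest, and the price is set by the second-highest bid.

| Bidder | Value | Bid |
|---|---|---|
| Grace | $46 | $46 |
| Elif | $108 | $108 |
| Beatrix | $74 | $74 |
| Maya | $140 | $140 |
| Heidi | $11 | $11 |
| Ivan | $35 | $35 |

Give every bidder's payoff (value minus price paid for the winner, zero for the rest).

Grace $0, Elif $0, Beatrix $0, Maya $32, Heidi $0, Ivan $0.

Ordered from highest: Maya $140; Elif $108; Beatrix $74; Grace $46; Ivan $35; Heidi $11.
Maya has the top bid and wins; the price is the second-highest bid, $108.
Maya's payoff = $140 − $108 = $32. All other bidders lose, so their payoff is 0.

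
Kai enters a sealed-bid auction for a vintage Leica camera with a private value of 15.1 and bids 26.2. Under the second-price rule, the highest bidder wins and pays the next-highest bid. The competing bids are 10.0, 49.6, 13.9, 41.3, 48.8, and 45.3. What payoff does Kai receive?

0.0

Highest competing bid: 49.6.
Kai's bid 26.2 is not the highest, so Kai loses, pays nothing, and earns zero payoff.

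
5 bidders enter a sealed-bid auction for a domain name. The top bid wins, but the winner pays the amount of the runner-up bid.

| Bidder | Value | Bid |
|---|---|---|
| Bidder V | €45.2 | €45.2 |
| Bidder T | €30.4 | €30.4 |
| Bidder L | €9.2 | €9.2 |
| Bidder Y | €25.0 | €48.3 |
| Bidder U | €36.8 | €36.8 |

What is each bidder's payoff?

Bidder V €0.0, Bidder T €0.0, Bidder L €0.0, Bidder Y -€20.2, Bidder U €0.0.

Bids in descending order: Bidder Y €48.3, then Bidder V €45.2, then Bidder U €36.8, then Bidder T €30.4, then Bidder L €9.2.
Bidder Y has the top bid and wins; the price is the second-highest bid, €45.2.
Bidder Y's payoff = €25.0 − €45.2 = -€20.2. All other bidders lose, so their payoff is 0.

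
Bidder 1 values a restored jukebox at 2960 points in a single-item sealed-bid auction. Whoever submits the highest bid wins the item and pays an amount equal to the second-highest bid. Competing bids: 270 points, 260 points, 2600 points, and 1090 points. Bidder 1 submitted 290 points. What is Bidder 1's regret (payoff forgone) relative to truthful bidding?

The highest competing bid is 2600 points.
Bidding truthfully at 2960 points: Bidder 1 has the top bid, wins, and pays the second-highest bid 2600 points. Payoff = 2960 points − 2600 points = 360 points.
Bidding 290 points: the top bid is 2600 points (a rival), so Bidder 1 loses. Payoff = 0 points.
Regret = truthful payoff − actual payoff = 360 points − 0 points = 360 points.

Payoff forgone: 360 points.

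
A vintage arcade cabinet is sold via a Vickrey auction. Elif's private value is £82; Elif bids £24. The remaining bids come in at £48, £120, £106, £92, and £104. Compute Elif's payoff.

Highest competing bid: £120.
Elif's bid £24 is not the highest, so Elif loses, pays nothing, and earns zero payoff.

£0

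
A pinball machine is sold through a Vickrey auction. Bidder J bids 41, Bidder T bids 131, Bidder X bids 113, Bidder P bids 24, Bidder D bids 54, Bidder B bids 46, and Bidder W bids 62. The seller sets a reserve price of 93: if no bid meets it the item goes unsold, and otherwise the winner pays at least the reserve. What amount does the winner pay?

Ranking the bids: Bidder T 131 > Bidder X 113 > Bidder W 62 > Bidder D 54 > Bidder B 46 > Bidder J 41 > Bidder P 24.
Bidder T has the highest bid, so Bidder T wins.
The second-highest bid is 113, which exceeds the reserve, so that sets the price.

Price paid: 113.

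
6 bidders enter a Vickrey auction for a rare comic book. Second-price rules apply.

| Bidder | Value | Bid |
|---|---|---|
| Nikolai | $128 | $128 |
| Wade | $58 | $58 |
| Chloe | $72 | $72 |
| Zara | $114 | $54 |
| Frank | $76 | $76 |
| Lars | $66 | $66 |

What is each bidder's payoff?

Ordered from highest: Nikolai $128, then Frank $76, then Chloe $72, then Lars $66, then Wade $58, then Zara $54.
Nikolai has the top bid and wins; the price is the second-highest bid, $76.
Nikolai's payoff = $128 − $76 = $52. All other bidders lose, so their payoff is 0.

Payoffs: Nikolai $52, Wade $0, Chloe $0, Zara $0, Frank $0, Lars $0.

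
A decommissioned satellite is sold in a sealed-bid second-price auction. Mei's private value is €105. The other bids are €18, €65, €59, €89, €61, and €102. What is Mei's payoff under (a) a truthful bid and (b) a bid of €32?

Truthful: €3; alternative: €0.

The highest competing bid is €102.
Bidding truthfully at €105: Mei has the top bid, wins, and pays the second-highest bid €102. Payoff = €105 − €102 = €3.
Bidding €32: the top bid is €102 (a rival), so Mei loses. Payoff = €0.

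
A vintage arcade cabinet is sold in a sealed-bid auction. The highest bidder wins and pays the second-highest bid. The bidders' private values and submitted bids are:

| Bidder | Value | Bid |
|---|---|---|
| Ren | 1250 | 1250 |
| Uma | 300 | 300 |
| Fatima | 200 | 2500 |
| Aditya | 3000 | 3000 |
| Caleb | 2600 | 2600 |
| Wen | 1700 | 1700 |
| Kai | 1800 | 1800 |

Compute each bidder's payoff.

Ranking the bids: Aditya 3000, then Caleb 2600, then Fatima 2500, then Kai 1800, then Wen 1700, then Ren 1250, then Uma 300.
Aditya has the top bid and wins; the price is the second-highest bid, 2600.
Aditya's payoff = 3000 − 2600 = 400. All other bidders lose, so their payoff is 0.

Payoffs: Ren 0, Uma 0, Fatima 0, Aditya 400, Caleb 0, Wen 0, Kai 0.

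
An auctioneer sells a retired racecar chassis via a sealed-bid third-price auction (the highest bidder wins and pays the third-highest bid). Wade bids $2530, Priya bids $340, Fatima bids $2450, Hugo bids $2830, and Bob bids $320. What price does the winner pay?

Bids in descending order: Hugo $2830; Wade $2530; Fatima $2450; Priya $340; Bob $320.
Hugo is the highest bidder, so Hugo wins.
Under the third-price rule, the price is the third-highest bid: $2450.

The winner pays $2450.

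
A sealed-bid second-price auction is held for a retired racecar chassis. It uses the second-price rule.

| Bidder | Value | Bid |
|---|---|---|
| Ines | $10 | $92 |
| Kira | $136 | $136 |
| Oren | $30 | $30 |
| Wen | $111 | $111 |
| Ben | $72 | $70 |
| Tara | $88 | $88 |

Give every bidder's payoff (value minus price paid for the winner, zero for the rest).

Ines $0, Kira $25, Oren $0, Wen $0, Ben $0, Tara $0.

Sorted high to low: Kira $136 > Wen $111 > Ines $92 > Tara $88 > Ben $70 > Oren $30.
Kira has the top bid and wins; the price is the second-highest bid, $111.
Kira's payoff = $136 − $111 = $25. All other bidders lose, so their payoff is 0.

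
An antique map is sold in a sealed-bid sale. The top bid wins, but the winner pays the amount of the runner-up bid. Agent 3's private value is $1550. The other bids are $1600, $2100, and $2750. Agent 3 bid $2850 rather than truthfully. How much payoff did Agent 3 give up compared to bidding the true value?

The highest competing bid is $2750.
Bidding truthfully at $1550: the top bid is $2750 (a rival), so Agent 3 loses. Payoff = $0.
Bidding $2850: Agent 3 has the top bid, wins, and pays the second-highest bid $2750. Payoff = $1550 − $2750 = -$1200.
Regret = truthful payoff − actual payoff = $0 − -$1200 = $1200.
This is the dominant-strategy logic: truthful bidding weakly beats any alternative.

$1200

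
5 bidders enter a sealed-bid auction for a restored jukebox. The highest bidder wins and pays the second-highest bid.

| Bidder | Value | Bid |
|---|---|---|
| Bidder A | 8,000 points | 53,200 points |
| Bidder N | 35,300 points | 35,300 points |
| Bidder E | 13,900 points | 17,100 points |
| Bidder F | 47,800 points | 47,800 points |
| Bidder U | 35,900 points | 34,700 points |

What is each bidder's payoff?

Ranking the bids: Bidder A 53,200 points > Bidder F 47,800 points > Bidder N 35,300 points > Bidder U 34,700 points > Bidder E 17,100 points.
Bidder A has the top bid and wins; the price is the second-highest bid, 47,800 points.
Bidder A's payoff = 8,000 points − 47,800 points = -39,800 points. All other bidders lose, so their payoff is 0.

Payoffs: Bidder A -39,800 points, Bidder N 0 points, Bidder E 0 points, Bidder F 0 points, Bidder U 0 points.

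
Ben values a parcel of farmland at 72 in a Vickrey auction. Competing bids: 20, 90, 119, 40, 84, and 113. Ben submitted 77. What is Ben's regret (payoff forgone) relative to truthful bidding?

Payoff forgone: 0.

The highest competing bid is 119.
Bidding truthfully at 72: the top bid is 119 (a rival), so Ben loses. Payoff = 0.
Bidding 77: the top bid is 119 (a rival), so Ben loses. Payoff = 0.
Regret = truthful payoff − actual payoff = 0 − 0 = 0.
The bid only affects whether you win, not the price — here both bids land on the same side of the top rival bid, so the deviation is payoff-neutral.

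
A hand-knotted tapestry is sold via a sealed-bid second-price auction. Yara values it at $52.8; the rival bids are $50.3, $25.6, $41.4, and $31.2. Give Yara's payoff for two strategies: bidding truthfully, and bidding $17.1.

The highest competing bid is $50.3.
Bidding truthfully at $52.8: Yara has the top bid, wins, and pays the second-highest bid $50.3. Payoff = $52.8 − $50.3 = $2.5.
Bidding $17.1: the top bid is $50.3 (a rival), so Yara loses. Payoff = $0.0.

(a) $2.5  (b) $0.0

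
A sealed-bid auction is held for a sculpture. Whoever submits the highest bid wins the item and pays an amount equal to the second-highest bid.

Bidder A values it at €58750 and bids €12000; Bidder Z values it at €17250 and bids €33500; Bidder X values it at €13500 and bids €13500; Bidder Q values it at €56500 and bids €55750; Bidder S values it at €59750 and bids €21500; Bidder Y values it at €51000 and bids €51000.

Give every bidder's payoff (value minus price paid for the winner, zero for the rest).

Bids in descending order: Bidder Q €55750 > Bidder Y €51000 > Bidder Z €33500 > Bidder S €21500 > Bidder X €13500 > Bidder A €12000.
Bidder Q has the top bid and wins; the price is the second-highest bid, €51000.
Bidder Q's payoff = €56500 − €51000 = €5500. All other bidders lose, so their payoff is 0.

Bidder A €0, Bidder Z €0, Bidder X €0, Bidder Q €5500, Bidder S €0, Bidder Y €0.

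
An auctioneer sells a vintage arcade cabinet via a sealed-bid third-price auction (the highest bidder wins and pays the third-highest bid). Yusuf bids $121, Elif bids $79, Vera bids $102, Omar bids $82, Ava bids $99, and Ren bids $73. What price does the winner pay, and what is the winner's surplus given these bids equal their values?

Bids in descending order: Yusuf $121, then Vera $102, then Ava $99, then Omar $82, then Elif $79, then Ren $73.
Yusuf is the highest bidder, so Yusuf wins.
Under the third-price rule, the price is the third-highest bid: $99.
Surplus = $121 − $99 = $22.

Price $99; surplus $22.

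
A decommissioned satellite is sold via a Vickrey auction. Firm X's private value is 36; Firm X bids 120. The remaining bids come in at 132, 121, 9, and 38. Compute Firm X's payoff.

Payoff = 0.

Highest competing bid: 132.
Firm X's bid 120 is not the highest, so Firm X loses, pays nothing, and earns zero payoff.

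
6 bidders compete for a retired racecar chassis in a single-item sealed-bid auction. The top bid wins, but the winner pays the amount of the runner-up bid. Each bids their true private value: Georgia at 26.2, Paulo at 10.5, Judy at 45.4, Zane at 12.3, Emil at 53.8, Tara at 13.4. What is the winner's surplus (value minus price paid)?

Winner's surplus: 8.4.

Ranking the bids: Emil 53.8; Judy 45.4; Georgia 26.2; Tara 13.4; Zane 12.3; Paulo 10.5.
Emil wins with the top bid and pays the second-highest, 45.4.
Surplus = 53.8 − 45.4 = 8.4.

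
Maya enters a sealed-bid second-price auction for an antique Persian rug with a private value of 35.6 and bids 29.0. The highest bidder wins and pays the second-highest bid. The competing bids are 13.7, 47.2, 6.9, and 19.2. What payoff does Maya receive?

0.0

Highest competing bid: 47.2.
Maya's bid 29.0 is not the highest, so Maya loses, pays nothing, and earns zero payoff.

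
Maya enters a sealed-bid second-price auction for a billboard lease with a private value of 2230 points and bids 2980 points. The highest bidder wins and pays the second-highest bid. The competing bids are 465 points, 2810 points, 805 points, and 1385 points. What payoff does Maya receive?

Payoff = -580 points.

Highest competing bid: 2810 points.
Maya's bid 2980 points is the highest overall, so Maya wins and pays the second-highest bid, 2810 points.
Payoff = value − price = 2230 points − 2810 points = -580 points.
Overbidding won the item at a price above value — truthful bidding would have avoided this loss.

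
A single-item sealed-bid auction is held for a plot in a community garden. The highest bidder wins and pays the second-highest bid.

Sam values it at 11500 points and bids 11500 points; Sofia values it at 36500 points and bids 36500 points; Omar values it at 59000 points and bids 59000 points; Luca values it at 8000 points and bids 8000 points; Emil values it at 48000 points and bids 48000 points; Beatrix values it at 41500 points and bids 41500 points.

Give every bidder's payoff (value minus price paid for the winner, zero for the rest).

Ordered from highest: Omar 59000 points, then Emil 48000 points, then Beatrix 41500 points, then Sofia 36500 points, then Sam 11500 points, then Luca 8000 points.
Omar has the top bid and wins; the price is the second-highest bid, 48000 points.
Omar's payoff = 59000 points − 48000 points = 11000 points. All other bidders lose, so their payoff is 0.

Payoffs: Sam 0 points, Sofia 0 points, Omar 11000 points, Luca 0 points, Emil 0 points, Beatrix 0 points.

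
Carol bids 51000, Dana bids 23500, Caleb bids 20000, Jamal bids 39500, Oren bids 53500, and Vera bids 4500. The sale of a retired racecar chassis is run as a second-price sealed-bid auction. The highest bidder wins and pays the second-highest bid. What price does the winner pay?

The winner pays 51000.

Sorted high to low: Oren 53500, then Carol 51000, then Jamal 39500, then Dana 23500, then Caleb 20000, then Vera 4500.
Oren has the highest bid, so Oren wins.
The second-highest bid is 51000, so that is what Oren pays.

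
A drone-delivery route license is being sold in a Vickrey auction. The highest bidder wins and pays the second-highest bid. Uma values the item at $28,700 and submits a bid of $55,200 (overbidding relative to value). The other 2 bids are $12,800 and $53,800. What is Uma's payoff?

Highest competing bid: $53,800.
Uma's bid $55,200 is the highest overall, so Uma wins and pays the second-highest bid, $53,800.
Payoff = value − price = $28,700 − $53,800 = -$25,100.
Overbidding won the item at a price above value — truthful bidding would have avoided this loss.

Payoff = -$25,100.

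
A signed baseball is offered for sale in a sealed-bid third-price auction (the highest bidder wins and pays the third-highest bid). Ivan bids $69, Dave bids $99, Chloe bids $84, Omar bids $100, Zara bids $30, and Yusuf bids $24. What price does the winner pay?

Ranking the bids: Omar $100, then Dave $99, then Chloe $84, then Ivan $69, then Zara $30, then Yusuf $24.
Omar is the highest bidder, so Omar wins.
Under the third-price rule, the price is the third-highest bid: $84.

The winner pays $84.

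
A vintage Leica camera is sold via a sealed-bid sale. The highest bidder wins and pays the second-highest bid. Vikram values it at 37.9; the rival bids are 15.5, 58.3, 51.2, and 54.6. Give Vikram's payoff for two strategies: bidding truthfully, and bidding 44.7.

Truthful: 0.0; alternative: 0.0.

The highest competing bid is 58.3.
Bidding truthfully at 37.9: the top bid is 58.3 (a rival), so Vikram loses. Payoff = 0.0.
Bidding 44.7: the top bid is 58.3 (a rival), so Vikram loses. Payoff = 0.0.
The bid only affects whether you win, not the price — here both bids land on the same side of the top rival bid, so the deviation is payoff-neutral.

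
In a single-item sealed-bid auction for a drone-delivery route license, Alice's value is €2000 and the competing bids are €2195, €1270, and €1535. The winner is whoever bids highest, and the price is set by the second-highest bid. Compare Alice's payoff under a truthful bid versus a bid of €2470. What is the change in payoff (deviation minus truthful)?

The highest competing bid is €2195.
Bidding truthfully at €2000: the top bid is €2195 (a rival), so Alice loses. Payoff = €0.
Bidding €2470: Alice has the top bid, wins, and pays the second-highest bid €2195. Payoff = €2000 − €2195 = -€195.
Change = -€195 − €0 = -€195.

Payoff change: -€195.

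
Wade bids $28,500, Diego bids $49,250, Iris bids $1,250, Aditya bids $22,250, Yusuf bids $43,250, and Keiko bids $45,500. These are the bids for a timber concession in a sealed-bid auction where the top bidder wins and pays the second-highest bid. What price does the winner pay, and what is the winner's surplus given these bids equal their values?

Ordered from highest: Diego $49,250 > Keiko $45,500 > Yusuf $43,250 > Wade $28,500 > Aditya $22,250 > Iris $1,250.
Diego is the highest bidder, so Diego wins.
Under the second-price rule, the price is the second-highest bid: $45,500.
Surplus = $49,250 − $45,500 = $3,750.

Price $45,500; surplus $3,750.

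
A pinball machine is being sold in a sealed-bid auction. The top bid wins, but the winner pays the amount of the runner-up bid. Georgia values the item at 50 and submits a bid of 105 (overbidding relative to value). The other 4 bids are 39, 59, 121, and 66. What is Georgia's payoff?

Highest competing bid: 121.
Georgia's bid 105 is not the highest, so Georgia loses, pays nothing, and earns zero payoff.

Payoff = 0.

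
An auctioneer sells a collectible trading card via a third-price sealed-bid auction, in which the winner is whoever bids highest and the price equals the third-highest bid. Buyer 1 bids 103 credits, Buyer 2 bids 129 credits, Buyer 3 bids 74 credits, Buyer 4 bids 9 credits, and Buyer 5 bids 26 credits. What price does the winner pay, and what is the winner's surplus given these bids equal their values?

Sorted high to low: Buyer 2 129 credits, then Buyer 1 103 credits, then Buyer 3 74 credits, then Buyer 5 26 credits, then Buyer 4 9 credits.
Buyer 2 is the highest bidder, so Buyer 2 wins.
Under the third-price rule, the price is the third-highest bid: 74 credits.
Surplus = 129 credits − 74 credits = 55 credits.

The winner pays 74 credits for a surplus of 55 credits.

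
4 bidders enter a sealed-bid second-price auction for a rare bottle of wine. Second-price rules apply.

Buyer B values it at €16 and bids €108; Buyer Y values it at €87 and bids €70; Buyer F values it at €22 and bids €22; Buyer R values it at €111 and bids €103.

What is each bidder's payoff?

Buyer B -€87, Buyer Y €0, Buyer F €0, Buyer R €0.

Bids in descending order: Buyer B €108; Buyer R €103; Buyer Y €70; Buyer F €22.
Buyer B has the top bid and wins; the price is the second-highest bid, €103.
Buyer B's payoff = €16 − €103 = -€87. All other bidders lose, so their payoff is 0.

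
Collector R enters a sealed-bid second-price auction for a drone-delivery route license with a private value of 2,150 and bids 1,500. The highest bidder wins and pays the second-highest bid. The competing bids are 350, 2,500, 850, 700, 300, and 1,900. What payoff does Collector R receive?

Payoff = 0.

Highest competing bid: 2,500.
Collector R's bid 1,500 is not the highest, so Collector R loses, pays nothing, and earns zero payoff.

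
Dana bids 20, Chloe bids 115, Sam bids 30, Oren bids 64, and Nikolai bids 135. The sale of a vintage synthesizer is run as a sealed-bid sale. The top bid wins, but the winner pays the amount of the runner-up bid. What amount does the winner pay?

Price paid: 115.

Bids in descending order: Nikolai 135; Chloe 115; Oren 64; Sam 30; Dana 20.
Nikolai has the highest bid, so Nikolai wins.
The second-highest bid is 115, so that is what Nikolai pays.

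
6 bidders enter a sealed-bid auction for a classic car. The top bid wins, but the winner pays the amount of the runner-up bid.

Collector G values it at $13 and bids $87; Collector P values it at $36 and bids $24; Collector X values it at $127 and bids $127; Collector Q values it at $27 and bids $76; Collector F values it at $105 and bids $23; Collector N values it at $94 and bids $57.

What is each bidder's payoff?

Ranking the bids: Collector X $127 > Collector G $87 > Collector Q $76 > Collector N $57 > Collector P $24 > Collector F $23.
Collector X has the top bid and wins; the price is the second-highest bid, $87.
Collector X's payoff = $127 − $87 = $40. All other bidders lose, so their payoff is 0.

Collector G $0, Collector P $0, Collector X $40, Collector Q $0, Collector F $0, Collector N $0.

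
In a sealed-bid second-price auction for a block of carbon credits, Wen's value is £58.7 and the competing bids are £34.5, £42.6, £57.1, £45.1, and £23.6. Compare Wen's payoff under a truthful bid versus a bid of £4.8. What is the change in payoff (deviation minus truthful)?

Payoff change: -£1.6.

The highest competing bid is £57.1.
Bidding truthfully at £58.7: Wen has the top bid, wins, and pays the second-highest bid £57.1. Payoff = £58.7 − £57.1 = £1.6.
Bidding £4.8: the top bid is £57.1 (a rival), so Wen loses. Payoff = £0.0.
Change = £0.0 − £1.6 = -£1.6.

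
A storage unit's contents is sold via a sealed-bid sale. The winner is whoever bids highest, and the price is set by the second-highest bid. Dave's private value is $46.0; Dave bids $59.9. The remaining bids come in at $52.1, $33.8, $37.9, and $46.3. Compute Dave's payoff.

-$6.1

Highest competing bid: $52.1.
Dave's bid $59.9 is the highest overall, so Dave wins and pays the second-highest bid, $52.1.
Payoff = value − price = $46.0 − $52.1 = -$6.1.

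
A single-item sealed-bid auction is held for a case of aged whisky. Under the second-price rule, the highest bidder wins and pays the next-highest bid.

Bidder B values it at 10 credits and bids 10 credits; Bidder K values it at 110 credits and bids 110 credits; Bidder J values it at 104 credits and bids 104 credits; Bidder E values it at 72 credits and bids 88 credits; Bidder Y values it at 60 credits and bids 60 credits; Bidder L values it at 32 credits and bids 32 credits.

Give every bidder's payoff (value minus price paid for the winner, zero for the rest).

Sorted high to low: Bidder K 110 credits, then Bidder J 104 credits, then Bidder E 88 credits, then Bidder Y 60 credits, then Bidder L 32 credits, then Bidder B 10 credits.
Bidder K has the top bid and wins; the price is the second-highest bid, 104 credits.
Bidder K's payoff = 110 credits − 104 credits = 6 credits. All other bidders lose, so their payoff is 0.

Payoffs: Bidder B 0 credits, Bidder K 6 credits, Bidder J 0 credits, Bidder E 0 credits, Bidder Y 0 credits, Bidder L 0 credits.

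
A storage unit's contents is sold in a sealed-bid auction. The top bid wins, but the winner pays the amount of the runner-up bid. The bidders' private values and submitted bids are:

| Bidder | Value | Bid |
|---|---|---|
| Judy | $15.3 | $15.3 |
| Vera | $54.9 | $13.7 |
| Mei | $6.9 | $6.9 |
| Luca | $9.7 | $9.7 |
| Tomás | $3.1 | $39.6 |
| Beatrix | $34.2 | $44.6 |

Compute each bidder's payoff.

Judy $0.0, Vera $0.0, Mei $0.0, Luca $0.0, Tomás $0.0, Beatrix -$5.4.

Bids in descending order: Beatrix $44.6 > Tomás $39.6 > Judy $15.3 > Vera $13.7 > Luca $9.7 > Mei $6.9.
Beatrix has the top bid and wins; the price is the second-highest bid, $39.6.
Beatrix's payoff = $34.2 − $39.6 = -$5.4. All other bidders lose, so their payoff is 0.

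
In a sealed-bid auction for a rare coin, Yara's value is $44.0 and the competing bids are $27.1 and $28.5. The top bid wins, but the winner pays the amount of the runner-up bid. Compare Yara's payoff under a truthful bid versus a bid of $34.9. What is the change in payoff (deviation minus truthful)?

Payoff change: $0.0.

The highest competing bid is $28.5.
Bidding truthfully at $44.0: Yara has the top bid, wins, and pays the second-highest bid $28.5. Payoff = $44.0 − $28.5 = $15.5.
Bidding $34.9: Yara has the top bid, wins, and pays the second-highest bid $28.5. Payoff = $44.0 − $28.5 = $15.5.
Change = $15.5 − $15.5 = $0.0.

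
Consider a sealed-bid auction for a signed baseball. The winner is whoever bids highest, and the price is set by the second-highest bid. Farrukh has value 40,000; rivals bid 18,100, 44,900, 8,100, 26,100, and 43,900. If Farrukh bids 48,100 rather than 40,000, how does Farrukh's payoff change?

The highest competing bid is 44,900.
Bidding truthfully at 40,000: the top bid is 44,900 (a rival), so Farrukh loses. Payoff = 0.
Bidding 48,100: Farrukh has the top bid, wins, and pays the second-highest bid 44,900. Payoff = 40,000 − 44,900 = -4,900.
Change = -4,900 − 0 = -4,900.
This is the dominant-strategy logic: truthful bidding weakly beats any alternative.

Payoff change: -4,900.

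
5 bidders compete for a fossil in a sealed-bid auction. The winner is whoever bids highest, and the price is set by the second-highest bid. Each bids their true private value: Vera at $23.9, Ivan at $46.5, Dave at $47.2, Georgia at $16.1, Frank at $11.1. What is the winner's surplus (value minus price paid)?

Winner's surplus: $0.7.

Sorted high to low: Dave $47.2 > Ivan $46.5 > Vera $23.9 > Georgia $16.1 > Frank $11.1.
Dave wins with the top bid and pays the second-highest, $46.5.
Surplus = $47.2 − $46.5 = $0.7.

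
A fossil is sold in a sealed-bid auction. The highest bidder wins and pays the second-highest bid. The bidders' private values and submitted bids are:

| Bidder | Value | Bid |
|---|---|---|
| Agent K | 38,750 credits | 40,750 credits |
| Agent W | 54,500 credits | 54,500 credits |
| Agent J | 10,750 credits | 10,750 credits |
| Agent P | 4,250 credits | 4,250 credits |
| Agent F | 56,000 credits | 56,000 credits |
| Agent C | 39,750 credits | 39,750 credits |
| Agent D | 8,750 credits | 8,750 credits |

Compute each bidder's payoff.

Payoffs: Agent K 0 credits, Agent W 0 credits, Agent J 0 credits, Agent P 0 credits, Agent F 1,500 credits, Agent C 0 credits, Agent D 0 credits.

Sorted high to low: Agent F 56,000 credits; Agent W 54,500 credits; Agent K 40,750 credits; Agent C 39,750 credits; Agent J 10,750 credits; Agent D 8,750 credits; Agent P 4,250 credits.
Agent F has the top bid and wins; the price is the second-highest bid, 54,500 credits.
Agent F's payoff = 56,000 credits − 54,500 credits = 1,500 credits. All other bidders lose, so their payoff is 0.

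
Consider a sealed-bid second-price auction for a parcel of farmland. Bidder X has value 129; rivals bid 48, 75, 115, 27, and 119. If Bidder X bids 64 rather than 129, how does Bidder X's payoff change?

The highest competing bid is 119.
Bidding truthfully at 129: Bidder X has the top bid, wins, and pays the second-highest bid 119. Payoff = 129 − 119 = 10.
Bidding 64: the top bid is 119 (a rival), so Bidder X loses. Payoff = 0.
Change = 0 − 10 = -10.
This is the dominant-strategy logic: truthful bidding weakly beats any alternative.

Payoff change: -10.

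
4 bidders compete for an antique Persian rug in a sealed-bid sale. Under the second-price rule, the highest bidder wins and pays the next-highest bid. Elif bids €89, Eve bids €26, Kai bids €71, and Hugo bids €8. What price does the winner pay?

€71

Bids in descending order: Elif €89; Kai €71; Eve €26; Hugo €8.
Elif has the highest bid, so Elif wins.
The second-highest bid is €71, so that is what Elif pays.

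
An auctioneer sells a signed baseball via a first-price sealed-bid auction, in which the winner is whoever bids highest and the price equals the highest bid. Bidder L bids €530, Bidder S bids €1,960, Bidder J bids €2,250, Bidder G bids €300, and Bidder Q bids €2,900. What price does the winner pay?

Ranking the bids: Bidder Q €2,900 > Bidder J €2,250 > Bidder S €1,960 > Bidder L €530 > Bidder G €300.
Bidder Q is the highest bidder, so Bidder Q wins.
Under the first-price rule, the price is the highest bid: €2,900.

Price paid: €2,900.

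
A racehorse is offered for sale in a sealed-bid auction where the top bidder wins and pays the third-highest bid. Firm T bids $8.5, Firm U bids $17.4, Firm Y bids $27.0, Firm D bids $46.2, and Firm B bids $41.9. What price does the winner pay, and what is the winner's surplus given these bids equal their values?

Sorted high to low: Firm D $46.2 > Firm B $41.9 > Firm Y $27.0 > Firm U $17.4 > Firm T $8.5.
Firm D is the highest bidder, so Firm D wins.
Under the third-price rule, the price is the third-highest bid: $27.0.
Surplus = $46.2 − $27.0 = $19.2.

The winner pays $27.0 for a surplus of $19.2.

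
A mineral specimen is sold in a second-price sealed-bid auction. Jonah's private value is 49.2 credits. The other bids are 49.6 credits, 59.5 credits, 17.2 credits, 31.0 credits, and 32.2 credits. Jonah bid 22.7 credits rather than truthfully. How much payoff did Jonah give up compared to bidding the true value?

The highest competing bid is 59.5 credits.
Bidding truthfully at 49.2 credits: the top bid is 59.5 credits (a rival), so Jonah loses. Payoff = 0.0 credits.
Bidding 22.7 credits: the top bid is 59.5 credits (a rival), so Jonah loses. Payoff = 0.0 credits.
Regret = truthful payoff − actual payoff = 0.0 credits − 0.0 credits = 0.0 credits.

Payoff forgone: 0.0 credits.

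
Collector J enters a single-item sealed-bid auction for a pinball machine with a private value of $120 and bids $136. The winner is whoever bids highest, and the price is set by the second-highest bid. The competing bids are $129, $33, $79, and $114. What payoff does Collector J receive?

Highest competing bid: $129.
Collector J's bid $136 is the highest overall, so Collector J wins and pays the second-highest bid, $129.
Payoff = value − price = $120 − $129 = -$9.
Overbidding won the item at a price above value — truthful bidding would have avoided this loss.

Collector J's payoff: -$9.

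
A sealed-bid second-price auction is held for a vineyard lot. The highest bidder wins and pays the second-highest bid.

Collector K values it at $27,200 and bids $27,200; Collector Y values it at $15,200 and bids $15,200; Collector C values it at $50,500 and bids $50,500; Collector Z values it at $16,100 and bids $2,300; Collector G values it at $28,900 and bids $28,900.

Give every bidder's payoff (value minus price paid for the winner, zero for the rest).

Collector K $0, Collector Y $0, Collector C $21,600, Collector Z $0, Collector G $0.

Bids in descending order: Collector C $50,500; Collector G $28,900; Collector K $27,200; Collector Y $15,200; Collector Z $2,300.
Collector C has the top bid and wins; the price is the second-highest bid, $28,900.
Collector C's payoff = $50,500 − $28,900 = $21,600. All other bidders lose, so their payoff is 0.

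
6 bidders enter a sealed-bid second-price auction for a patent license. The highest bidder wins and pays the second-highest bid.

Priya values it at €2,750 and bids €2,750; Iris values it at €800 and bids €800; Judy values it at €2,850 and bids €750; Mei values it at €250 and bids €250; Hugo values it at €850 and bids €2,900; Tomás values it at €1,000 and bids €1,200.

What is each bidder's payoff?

Ordered from highest: Hugo €2,900; Priya €2,750; Tomás €1,200; Iris €800; Judy €750; Mei €250.
Hugo has the top bid and wins; the price is the second-highest bid, €2,750.
Hugo's payoff = €850 − €2,750 = -€1,900. All other bidders lose, so their payoff is 0.

Payoffs: Priya €0, Iris €0, Judy €0, Mei €0, Hugo -€1,900, Tomás €0.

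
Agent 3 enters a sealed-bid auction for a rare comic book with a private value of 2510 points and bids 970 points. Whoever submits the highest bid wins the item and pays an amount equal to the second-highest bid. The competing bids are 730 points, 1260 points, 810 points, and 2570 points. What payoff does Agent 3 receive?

The bidder's payoff: 0 points.

Highest competing bid: 2570 points.
Agent 3's bid 970 points is not the highest, so Agent 3 loses, pays nothing, and earns zero payoff.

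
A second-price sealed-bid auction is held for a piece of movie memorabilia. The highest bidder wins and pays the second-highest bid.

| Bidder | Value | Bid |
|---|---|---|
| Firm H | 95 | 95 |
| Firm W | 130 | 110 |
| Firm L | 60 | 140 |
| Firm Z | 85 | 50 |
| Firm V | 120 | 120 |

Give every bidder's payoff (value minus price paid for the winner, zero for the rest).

Firm H 0, Firm W 0, Firm L -60, Firm Z 0, Firm V 0.

Sorted high to low: Firm L 140 > Firm V 120 > Firm W 110 > Firm H 95 > Firm Z 50.
Firm L has the top bid and wins; the price is the second-highest bid, 120.
Firm L's payoff = 60 − 120 = -60. All other bidders lose, so their payoff is 0.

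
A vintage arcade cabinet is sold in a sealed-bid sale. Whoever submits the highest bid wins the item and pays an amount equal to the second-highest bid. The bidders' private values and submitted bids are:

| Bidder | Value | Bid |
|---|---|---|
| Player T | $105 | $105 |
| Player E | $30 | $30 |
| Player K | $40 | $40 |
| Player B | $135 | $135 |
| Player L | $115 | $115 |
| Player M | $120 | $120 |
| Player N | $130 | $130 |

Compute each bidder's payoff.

Ordered from highest: Player B $135, then Player N $130, then Player M $120, then Player L $115, then Player T $105, then Player K $40, then Player E $30.
Player B has the top bid and wins; the price is the second-highest bid, $130.
Player B's payoff = $135 − $130 = $5. All other bidders lose, so their payoff is 0.

Payoffs: Player T $0, Player E $0, Player K $0, Player B $5, Player L $0, Player M $0, Player N $0.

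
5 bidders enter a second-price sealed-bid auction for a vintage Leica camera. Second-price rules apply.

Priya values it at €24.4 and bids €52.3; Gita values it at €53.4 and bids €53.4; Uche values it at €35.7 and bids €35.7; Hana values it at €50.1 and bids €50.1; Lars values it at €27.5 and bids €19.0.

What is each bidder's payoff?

Payoffs: Priya €0.0, Gita €1.1, Uche €0.0, Hana €0.0, Lars €0.0.

Bids in descending order: Gita €53.4 > Priya €52.3 > Hana €50.1 > Uche €35.7 > Lars €19.0.
Gita has the top bid and wins; the price is the second-highest bid, €52.3.
Gita's payoff = €53.4 − €52.3 = €1.1. All other bidders lose, so their payoff is 0.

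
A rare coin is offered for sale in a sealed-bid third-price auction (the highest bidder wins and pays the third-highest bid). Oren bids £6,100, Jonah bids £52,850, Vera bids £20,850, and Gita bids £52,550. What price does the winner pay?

Ranking the bids: Jonah £52,850, then Gita £52,550, then Vera £20,850, then Oren £6,100.
Jonah is the highest bidder, so Jonah wins.
Under the third-price rule, the price is the third-highest bid: £20,850.

Price paid: £20,850.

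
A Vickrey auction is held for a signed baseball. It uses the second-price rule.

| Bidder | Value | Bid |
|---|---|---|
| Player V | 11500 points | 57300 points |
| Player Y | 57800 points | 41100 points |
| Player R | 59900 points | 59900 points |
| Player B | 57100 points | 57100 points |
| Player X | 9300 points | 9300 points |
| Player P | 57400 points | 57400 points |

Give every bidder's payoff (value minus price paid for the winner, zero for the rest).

Player V 0 points, Player Y 0 points, Player R 2500 points, Player B 0 points, Player X 0 points, Player P 0 points.

Bids in descending order: Player R 59900 points; Player P 57400 points; Player V 57300 points; Player B 57100 points; Player Y 41100 points; Player X 9300 points.
Player R has the top bid and wins; the price is the second-highest bid, 57400 points.
Player R's payoff = 59900 points − 57400 points = 2500 points. All other bidders lose, so their payoff is 0.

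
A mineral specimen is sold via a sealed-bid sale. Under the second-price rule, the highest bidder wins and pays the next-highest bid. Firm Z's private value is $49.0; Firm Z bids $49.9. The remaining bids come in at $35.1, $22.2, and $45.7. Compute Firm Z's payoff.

Highest competing bid: $45.7.
Firm Z's bid $49.9 is the highest overall, so Firm Z wins and pays the second-highest bid, $45.7.
Payoff = value − price = $49.0 − $45.7 = $3.3.

$3.3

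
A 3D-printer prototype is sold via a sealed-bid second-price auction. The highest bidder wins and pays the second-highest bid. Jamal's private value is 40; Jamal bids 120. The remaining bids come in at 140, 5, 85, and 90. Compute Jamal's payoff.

0

Highest competing bid: 140.
Jamal's bid 120 is not the highest, so Jamal loses, pays nothing, and earns zero payoff.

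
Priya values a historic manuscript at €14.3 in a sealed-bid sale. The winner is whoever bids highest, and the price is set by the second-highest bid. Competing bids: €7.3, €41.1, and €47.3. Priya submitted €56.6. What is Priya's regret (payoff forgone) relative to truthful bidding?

Regret: €33.0.

The highest competing bid is €47.3.
Bidding truthfully at €14.3: the top bid is €47.3 (a rival), so Priya loses. Payoff = €0.0.
Bidding €56.6: Priya has the top bid, wins, and pays the second-highest bid €47.3. Payoff = €14.3 − €47.3 = -€33.0.
Regret = truthful payoff − actual payoff = €0.0 − -€33.0 = €33.0.
This is the dominant-strategy logic: truthful bidding weakly beats any alternative.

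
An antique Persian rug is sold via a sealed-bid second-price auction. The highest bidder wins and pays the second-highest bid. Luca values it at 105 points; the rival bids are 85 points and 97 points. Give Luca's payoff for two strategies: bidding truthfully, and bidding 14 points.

The highest competing bid is 97 points.
Bidding truthfully at 105 points: Luca has the top bid, wins, and pays the second-highest bid 97 points. Payoff = 105 points − 97 points = 8 points.
Bidding 14 points: the top bid is 97 points (a rival), so Luca loses. Payoff = 0 points.
This is the dominant-strategy logic: truthful bidding weakly beats any alternative.

(a) 8 points  (b) 0 points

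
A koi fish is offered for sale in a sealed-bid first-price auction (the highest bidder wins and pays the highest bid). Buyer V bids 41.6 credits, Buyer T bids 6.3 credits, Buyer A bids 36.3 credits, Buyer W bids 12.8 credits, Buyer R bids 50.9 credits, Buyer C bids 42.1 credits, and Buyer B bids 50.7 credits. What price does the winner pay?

50.9 credits

Bids in descending order: Buyer R 50.9 credits > Buyer B 50.7 credits > Buyer C 42.1 credits > Buyer V 41.6 credits > Buyer A 36.3 credits > Buyer W 12.8 credits > Buyer T 6.3 credits.
Buyer R is the highest bidder, so Buyer R wins.
Under the first-price rule, the price is the highest bid: 50.9 credits.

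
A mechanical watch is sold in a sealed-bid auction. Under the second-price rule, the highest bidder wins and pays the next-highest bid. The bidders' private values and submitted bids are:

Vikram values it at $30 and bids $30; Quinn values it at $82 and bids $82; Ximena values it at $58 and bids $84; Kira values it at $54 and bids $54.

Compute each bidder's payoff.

Vikram $0, Quinn $0, Ximena -$24, Kira $0.

Bids in descending order: Ximena $84, then Quinn $82, then Kira $54, then Vikram $30.
Ximena has the top bid and wins; the price is the second-highest bid, $82.
Ximena's payoff = $58 − $82 = -$24. All other bidders lose, so their payoff is 0.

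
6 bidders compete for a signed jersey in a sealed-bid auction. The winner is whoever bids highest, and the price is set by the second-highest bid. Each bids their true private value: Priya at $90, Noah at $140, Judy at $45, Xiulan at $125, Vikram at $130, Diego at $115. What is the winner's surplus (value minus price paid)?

$10

Ordered from highest: Noah $140, then Vikram $130, then Xiulan $125, then Diego $115, then Priya $90, then Judy $45.
Noah wins with the top bid and pays the second-highest, $130.
Surplus = $140 − $130 = $10.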